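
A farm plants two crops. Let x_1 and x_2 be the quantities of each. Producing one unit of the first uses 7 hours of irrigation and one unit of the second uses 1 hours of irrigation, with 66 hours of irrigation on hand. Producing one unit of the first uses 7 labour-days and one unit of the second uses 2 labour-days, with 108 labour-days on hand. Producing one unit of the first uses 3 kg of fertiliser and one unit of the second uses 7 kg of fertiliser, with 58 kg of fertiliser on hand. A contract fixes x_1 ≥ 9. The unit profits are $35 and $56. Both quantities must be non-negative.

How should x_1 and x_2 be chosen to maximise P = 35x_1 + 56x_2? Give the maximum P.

x_1 = 9, x_2 = 3, maximum P = 483

Feasible corners and P = 35x_1 + 56x_2:
  (66/7, 0) → P = 330
  (9, 0) → P = 315
  (9, 3) → P = 483

At the optimal vertex, 7x_1 + x_2 = 66 and x_1 = 9.
Solving simultaneously gives x_1 = 9, x_2 = 3.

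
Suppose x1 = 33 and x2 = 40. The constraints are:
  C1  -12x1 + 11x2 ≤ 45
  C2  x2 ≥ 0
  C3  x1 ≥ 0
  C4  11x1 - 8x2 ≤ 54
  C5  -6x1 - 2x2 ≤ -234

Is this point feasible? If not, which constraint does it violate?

feasible

C1: 44 ≤ 45 ✓
C2: 40 ≥ 0 ✓
C3: 33 ≥ 0 ✓
C4: 43 ≤ 54 ✓
C5: -278 ≤ -234 ✓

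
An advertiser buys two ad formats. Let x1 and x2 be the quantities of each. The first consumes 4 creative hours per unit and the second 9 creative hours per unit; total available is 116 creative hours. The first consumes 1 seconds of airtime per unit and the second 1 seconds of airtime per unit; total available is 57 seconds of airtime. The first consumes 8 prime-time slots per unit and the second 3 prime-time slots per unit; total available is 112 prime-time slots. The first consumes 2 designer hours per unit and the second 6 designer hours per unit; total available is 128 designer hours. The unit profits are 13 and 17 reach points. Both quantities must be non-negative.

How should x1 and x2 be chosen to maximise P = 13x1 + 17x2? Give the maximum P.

x1 = 11, x2 = 8, maximum P = 279

Corner points and P = 13x1 + 17x2:
  (0, 0) → P = 0
  (0, 116/9) → P = 1972/9
  (14, 0) → P = 182
  (11, 8) → P = 279

At the optimal vertex, 4x1 + 9x2 = 116 and 8x1 + 3x2 = 112.
Solving simultaneously gives x1 = 11, x2 = 8.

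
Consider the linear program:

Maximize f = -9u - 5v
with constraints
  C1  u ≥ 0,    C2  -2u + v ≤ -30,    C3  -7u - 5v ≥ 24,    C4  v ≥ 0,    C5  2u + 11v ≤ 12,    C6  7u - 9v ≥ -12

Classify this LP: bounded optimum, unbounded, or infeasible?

infeasible

The boundaries u = 0 and -2u + v = -30 meet at (0, -30), but that point violates v ≥ 0. Every candidate vertex is excluded by some other constraint, so the feasible region is empty.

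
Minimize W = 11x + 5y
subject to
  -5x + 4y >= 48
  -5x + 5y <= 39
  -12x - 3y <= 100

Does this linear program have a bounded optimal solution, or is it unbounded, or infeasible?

The boundaries -5x + 4y = 48 and -5x + 5y = 39 meet at (-84/5, -9), but that point violates -12x - 3y ≤ 100. Every candidate vertex is excluded by some other constraint, so the feasible region is empty.

infeasible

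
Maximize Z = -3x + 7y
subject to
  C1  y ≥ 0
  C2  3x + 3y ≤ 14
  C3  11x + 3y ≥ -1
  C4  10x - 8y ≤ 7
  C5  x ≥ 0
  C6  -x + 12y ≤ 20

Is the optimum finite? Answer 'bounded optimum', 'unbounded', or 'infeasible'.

Corner points and Z = -3x + 7y:
  (7/10, 0) → Z = -21/10
  (0, 0) → Z = 0
  (61/28, 207/112) → Z = 717/112
  (0, 5/3) → Z = 35/3
The feasible region has finitely many vertices and no improving ray; the maximum is 35/3 at (0, 5/3).

bounded optimum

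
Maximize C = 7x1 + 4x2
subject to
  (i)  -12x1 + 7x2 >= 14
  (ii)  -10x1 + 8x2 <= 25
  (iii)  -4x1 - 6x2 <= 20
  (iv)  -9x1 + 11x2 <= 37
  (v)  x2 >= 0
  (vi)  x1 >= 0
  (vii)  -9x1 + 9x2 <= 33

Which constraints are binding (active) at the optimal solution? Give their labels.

Corner points and C = 7x1 + 4x2:
  (35/23, 106/23) → C = 669/23
  (0, 2) → C = 8
  (21/38, 145/38) → C = 727/38
  (0, 25/8) → C = 25/2

The maximum is at (35/23, 106/23). Substituting into each constraint, equality holds for (i) and (iv); the remaining constraints have slack.

(i) and (iv)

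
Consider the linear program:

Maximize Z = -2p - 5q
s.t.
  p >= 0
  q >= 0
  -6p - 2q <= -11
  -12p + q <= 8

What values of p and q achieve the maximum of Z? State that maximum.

p = 11/6, q = 0, maximum Z = -11/3

The feasible region is unbounded (it extends along (1, 12), (1, 0)), but Z strictly decreases along every unbounded feasible direction, so there is no improving ray and the maximum is attained at a vertex.

The optimum lies where q = 0 and -6p - 2q = -11.
Solving simultaneously gives p = 11/6, q = 0.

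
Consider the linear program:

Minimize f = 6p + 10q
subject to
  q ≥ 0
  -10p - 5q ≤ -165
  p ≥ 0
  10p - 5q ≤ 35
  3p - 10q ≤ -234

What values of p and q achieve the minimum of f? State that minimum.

Corner points and f = 6p + 10q:
  (0, 33) → f = 330
  (96/23, 567/23) → f = 6246/23
  (304/17, 489/17) → f = 6714/17
The feasible region is unbounded (it extends along (0, 1), (1, 2)), but f strictly increases along every unbounded feasible direction, so there is no improving ray and the minimum is attained at a vertex.

At the optimal vertex, -10p - 5q = -165 and 3p - 10q = -234.
Solving simultaneously gives p = 96/23, q = 567/23.

p = 96/23, q = 567/23, minimum f = 6246/23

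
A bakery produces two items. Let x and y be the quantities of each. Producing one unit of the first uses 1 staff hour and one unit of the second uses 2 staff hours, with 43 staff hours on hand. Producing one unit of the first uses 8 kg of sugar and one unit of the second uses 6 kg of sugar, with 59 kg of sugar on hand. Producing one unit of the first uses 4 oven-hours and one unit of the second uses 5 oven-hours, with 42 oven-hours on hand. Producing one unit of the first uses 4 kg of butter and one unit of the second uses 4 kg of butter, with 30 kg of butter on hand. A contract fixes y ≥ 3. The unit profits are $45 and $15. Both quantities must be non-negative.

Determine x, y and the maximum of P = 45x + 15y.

x = 9/2, y = 3, maximum P = 495/2

Corner points and P = 45x + 15y:
  (0, 15/2) → P = 225/2
  (0, 3) → P = 45
  (9/2, 3) → P = 495/2

The optimum lies where 4x + 4y = 30 and y = 3.
Solving simultaneously gives x = 9/2, y = 3.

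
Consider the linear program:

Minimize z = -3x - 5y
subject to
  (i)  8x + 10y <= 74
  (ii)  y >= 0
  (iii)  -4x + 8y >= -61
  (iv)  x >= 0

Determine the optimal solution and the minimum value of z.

x = 0, y = 37/5, minimum z = -37

Corner points and z = -3x - 5y:
  (37/4, 0) → z = -111/4
  (0, 37/5) → z = -37
  (0, 0) → z = 0

The binding constraints are 8x + 10y = 74 and x = 0.
Solving simultaneously gives x = 0, y = 37/5.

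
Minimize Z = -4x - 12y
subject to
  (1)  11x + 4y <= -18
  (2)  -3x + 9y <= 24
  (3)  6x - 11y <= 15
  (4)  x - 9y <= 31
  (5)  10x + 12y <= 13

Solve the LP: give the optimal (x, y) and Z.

x = -86/37, y = 70/37, minimum Z = -496/37

Extreme points and Z = -4x - 12y:
  (-86/37, 70/37) → Z = -496/37
  (-138/145, -273/145) → Z = 132/5
  (-55/2, -13/2) → Z = 188
  (-206/43, -171/43) → Z = 2876/43

The binding constraints are 11x + 4y = -18 and -3x + 9y = 24.
Solving simultaneously gives x = -86/37, y = 70/37.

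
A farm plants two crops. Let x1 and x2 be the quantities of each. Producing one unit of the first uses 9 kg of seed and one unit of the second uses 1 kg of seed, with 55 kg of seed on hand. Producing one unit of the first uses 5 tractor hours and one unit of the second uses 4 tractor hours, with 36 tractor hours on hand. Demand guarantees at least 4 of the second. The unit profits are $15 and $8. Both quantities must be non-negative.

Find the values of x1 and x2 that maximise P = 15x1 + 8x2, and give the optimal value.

x1 = 4, x2 = 4, maximum P = 92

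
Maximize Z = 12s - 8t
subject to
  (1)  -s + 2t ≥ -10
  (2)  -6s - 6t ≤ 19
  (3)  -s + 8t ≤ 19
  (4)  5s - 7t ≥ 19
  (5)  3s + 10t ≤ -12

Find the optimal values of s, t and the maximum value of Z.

s = 19/4, t = -21/8, maximum Z = 78

The binding constraints are -s + 2t = -10 and 3s + 10t = -12.
Solving simultaneously gives s = 19/4, t = -21/8.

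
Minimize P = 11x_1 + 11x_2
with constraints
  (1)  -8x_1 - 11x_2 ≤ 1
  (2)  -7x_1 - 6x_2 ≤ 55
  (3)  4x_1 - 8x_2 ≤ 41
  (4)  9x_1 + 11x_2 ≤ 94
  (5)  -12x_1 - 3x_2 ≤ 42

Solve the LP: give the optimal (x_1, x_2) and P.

At the optimal vertex, -8x_1 - 11x_2 = 1 and -12x_1 - 3x_2 = 42.
Solving simultaneously gives x_1 = -17/4, x_2 = 3.

x_1 = -17/4, x_2 = 3, minimum P = -55/4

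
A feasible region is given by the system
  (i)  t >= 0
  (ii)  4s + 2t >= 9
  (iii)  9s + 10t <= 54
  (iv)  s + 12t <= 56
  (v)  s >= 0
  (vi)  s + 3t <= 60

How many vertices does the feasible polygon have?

5

Intersecting each pair of boundary lines and keeping only the points that satisfy every inequality leaves:
  (9/4, 0)
  (6, 0)
  (0, 9/2)
  (44/49, 225/49)
  (0, 14/3)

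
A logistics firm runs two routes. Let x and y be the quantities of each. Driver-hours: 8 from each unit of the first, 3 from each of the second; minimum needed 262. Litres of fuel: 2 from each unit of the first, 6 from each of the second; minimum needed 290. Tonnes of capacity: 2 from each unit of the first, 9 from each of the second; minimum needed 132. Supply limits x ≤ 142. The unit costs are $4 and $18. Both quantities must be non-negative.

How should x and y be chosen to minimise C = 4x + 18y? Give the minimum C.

x = 142, y = 1, minimum C = 586

Vertices and C = 4x + 18y:
  (0, 262/3) → C = 1572
  (117/7, 898/21) → C = 5856/7
  (142, 1) → C = 586
The feasible region is unbounded (it extends along (0, 1)), but C strictly increases along every unbounded feasible direction, so there is no improving ray and the minimum is attained at a vertex.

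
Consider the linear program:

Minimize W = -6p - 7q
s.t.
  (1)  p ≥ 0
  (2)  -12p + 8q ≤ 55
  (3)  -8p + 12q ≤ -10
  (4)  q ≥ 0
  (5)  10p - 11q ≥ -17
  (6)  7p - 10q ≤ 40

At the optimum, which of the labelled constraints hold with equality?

Vertices and W = -6p - 7q:
  (5/4, 0) → W = -15/2
  (95, 125/2) → W = -2015/2
  (40/7, 0) → W = -240/7

The minimum is at (95, 125/2). Substituting into each constraint, equality holds for (3) and (6); the remaining constraints have slack.

(3) and (6)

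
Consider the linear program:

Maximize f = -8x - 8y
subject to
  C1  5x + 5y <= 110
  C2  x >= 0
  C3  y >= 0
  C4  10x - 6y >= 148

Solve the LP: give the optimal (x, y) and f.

x = 74/5, y = 0, maximum f = -592/5

Vertices and f = -8x - 8y:
  (22, 0) → f = -176
  (35/2, 9/2) → f = -176
  (74/5, 0) → f = -592/5

The optimum lies where y = 0 and 10x - 6y = 148.
Solving simultaneously gives x = 74/5, y = 0.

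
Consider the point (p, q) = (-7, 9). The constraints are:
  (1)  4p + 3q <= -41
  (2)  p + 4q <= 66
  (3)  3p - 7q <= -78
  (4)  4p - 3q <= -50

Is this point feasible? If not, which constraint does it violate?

Constraint (1): 4p + 3q = -1, which is not ≤ -41. All other constraints are satisfied.

not feasible — violates (1)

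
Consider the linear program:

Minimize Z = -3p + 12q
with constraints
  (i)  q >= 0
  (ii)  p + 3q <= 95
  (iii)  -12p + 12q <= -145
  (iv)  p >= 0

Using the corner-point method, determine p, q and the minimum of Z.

Corner points and Z = -3p + 12q:
  (95, 0) → Z = -285
  (145/12, 0) → Z = -145/4
  (525/16, 995/48) → Z = 2405/16

p = 95, q = 0, minimum Z = -285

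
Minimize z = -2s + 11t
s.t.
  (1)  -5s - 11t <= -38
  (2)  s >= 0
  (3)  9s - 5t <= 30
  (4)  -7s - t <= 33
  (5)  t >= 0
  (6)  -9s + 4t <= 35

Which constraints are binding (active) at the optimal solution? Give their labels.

(1) and (3)

Vertices and z = -2s + 11t:
  (0, 38/11) → z = 38
  (130/31, 48/31) → z = 268/31
  (0, 35/4) → z = 385/4
The feasible region is unbounded (it extends along (4, 9), (5, 9)), but z strictly increases along every unbounded feasible direction, so there is no improving ray and the minimum is attained at a vertex.

The minimum is at (130/31, 48/31). Substituting into each constraint, equality holds for (1) and (3); the remaining constraints have slack.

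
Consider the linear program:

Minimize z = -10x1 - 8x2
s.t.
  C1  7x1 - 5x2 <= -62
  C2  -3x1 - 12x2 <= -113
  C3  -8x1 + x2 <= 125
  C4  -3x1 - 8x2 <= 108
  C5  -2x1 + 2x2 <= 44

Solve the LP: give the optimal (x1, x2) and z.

x1 = 24, x2 = 46, minimum z = -608

Vertices and z = -10x1 - 8x2:
  (-179/99, 977/99) → z = -6026/99
  (24, 46) → z = -608
  (-151/15, 179/15) → z = 26/5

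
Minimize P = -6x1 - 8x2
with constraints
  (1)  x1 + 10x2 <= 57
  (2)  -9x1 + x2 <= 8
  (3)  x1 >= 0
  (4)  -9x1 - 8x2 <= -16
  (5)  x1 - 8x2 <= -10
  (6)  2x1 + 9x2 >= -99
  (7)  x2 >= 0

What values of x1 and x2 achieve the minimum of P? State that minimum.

Corner points and P = -6x1 - 8x2:
  (0, 57/10) → P = -228/5
  (178/9, 67/18) → P = -1336/9
  (0, 2) → P = -16
  (3/5, 53/40) → P = -71/5

x1 = 178/9, x2 = 67/18, minimum P = -1336/9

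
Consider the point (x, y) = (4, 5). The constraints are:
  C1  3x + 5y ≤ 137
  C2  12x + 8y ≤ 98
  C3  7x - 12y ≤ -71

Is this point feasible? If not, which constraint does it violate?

Constraint C3: 7x - 12y = -32, which is not ≤ -71. All other constraints are satisfied.

not feasible — violates C3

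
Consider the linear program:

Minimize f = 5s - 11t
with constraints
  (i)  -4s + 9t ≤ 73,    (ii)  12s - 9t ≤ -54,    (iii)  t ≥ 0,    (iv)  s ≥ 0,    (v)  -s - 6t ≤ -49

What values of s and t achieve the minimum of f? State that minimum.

s = 1/11, t = 269/33, minimum f = -2944/33

Feasible corners and f = 5s - 11t:
  (19/8, 55/6) → f = -2135/24
  (1/11, 269/33) → f = -2944/33
  (13/9, 214/27) → f = -2159/27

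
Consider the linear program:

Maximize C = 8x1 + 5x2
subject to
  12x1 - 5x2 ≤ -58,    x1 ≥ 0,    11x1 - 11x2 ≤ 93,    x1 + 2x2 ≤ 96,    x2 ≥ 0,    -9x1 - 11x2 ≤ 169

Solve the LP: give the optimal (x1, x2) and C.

Extreme points and C = 8x1 + 5x2:
  (0, 58/5) → C = 58
  (364/29, 1210/29) → C = 8962/29
  (0, 48) → C = 240

The optimum lies where 12x1 - 5x2 = -58 and x1 + 2x2 = 96.
Solving simultaneously gives x1 = 364/29, x2 = 1210/29.

x1 = 364/29, x2 = 1210/29, maximum C = 8962/29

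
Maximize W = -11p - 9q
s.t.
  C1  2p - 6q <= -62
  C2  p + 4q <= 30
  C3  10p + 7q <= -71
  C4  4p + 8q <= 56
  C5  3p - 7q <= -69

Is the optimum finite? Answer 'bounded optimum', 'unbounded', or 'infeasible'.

unbounded

From the feasible point (-430/37, 239/37), moving in the direction (-4, 1) keeps every constraint satisfied while W increases without bound.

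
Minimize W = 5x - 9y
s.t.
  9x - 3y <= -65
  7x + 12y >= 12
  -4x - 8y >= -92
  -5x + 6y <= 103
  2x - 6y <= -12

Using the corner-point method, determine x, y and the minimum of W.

x = -17/4, y = 109/8, minimum W = -1151/8

Vertices and W = 5x - 9y:
  (-248/43, 563/129) → W = -2929/43
  (-61/21, 272/21) → W = -2753/21
  (-194/17, 781/102) → W = -4283/34
  (-17/4, 109/8) → W = -1151/8

At the optimal vertex, -4x - 8y = -92 and -5x + 6y = 103.
Solving simultaneously gives x = -17/4, y = 109/8.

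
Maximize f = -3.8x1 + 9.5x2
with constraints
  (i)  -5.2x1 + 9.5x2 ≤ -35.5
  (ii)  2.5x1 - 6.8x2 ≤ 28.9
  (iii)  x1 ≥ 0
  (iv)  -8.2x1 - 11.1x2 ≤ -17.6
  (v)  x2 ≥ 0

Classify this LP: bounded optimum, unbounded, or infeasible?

From the feasible point (355/52, 0), moving in the direction (9.5, 5.2) keeps every constraint satisfied while f increases without bound.

unbounded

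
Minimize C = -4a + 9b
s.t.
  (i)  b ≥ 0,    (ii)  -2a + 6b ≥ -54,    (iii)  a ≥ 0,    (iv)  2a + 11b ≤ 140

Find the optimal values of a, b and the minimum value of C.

The optimum lies where -2a + 6b = -54 and 2a + 11b = 140.
Solving simultaneously gives a = 717/17, b = 86/17.

a = 717/17, b = 86/17, minimum C = -2094/17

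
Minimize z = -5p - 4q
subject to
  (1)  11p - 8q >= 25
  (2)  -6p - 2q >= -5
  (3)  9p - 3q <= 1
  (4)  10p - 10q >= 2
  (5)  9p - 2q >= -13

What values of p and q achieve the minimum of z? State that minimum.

p = -67/39, q = -214/39, minimum z = 397/13

At the optimal vertex, 11p - 8q = 25 and 9p - 3q = 1.
Solving simultaneously gives p = -67/39, q = -214/39.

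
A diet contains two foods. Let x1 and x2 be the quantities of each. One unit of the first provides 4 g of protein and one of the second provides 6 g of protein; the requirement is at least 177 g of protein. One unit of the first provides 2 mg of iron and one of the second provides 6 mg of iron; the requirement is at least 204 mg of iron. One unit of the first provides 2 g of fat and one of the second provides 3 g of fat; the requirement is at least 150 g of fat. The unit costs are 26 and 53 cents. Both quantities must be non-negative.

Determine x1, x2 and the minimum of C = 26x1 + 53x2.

x1 = 48, x2 = 18, minimum C = 2202

Corner points and C = 26x1 + 53x2:
  (0, 50) → C = 2650
  (102, 0) → C = 2652
  (48, 18) → C = 2202
The feasible region is unbounded (it extends along (0, 1), (1, 0)), but C strictly increases along every unbounded feasible direction, so there is no improving ray and the minimum is attained at a vertex.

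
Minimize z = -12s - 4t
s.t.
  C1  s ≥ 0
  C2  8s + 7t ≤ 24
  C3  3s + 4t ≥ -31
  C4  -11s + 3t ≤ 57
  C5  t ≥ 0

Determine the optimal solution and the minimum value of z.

s = 3, t = 0, minimum z = -36

Corner points and z = -12s - 4t:
  (0, 24/7) → z = -96/7
  (0, 0) → z = 0
  (3, 0) → z = -36

The optimum lies where 8s + 7t = 24 and t = 0.
Solving simultaneously gives s = 3, t = 0.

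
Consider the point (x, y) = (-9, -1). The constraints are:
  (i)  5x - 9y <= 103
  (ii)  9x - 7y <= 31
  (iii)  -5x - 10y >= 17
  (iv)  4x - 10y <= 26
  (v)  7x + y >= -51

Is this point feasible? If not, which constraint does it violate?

not feasible — violates (v)

Constraint (v): 7x + y = -64, which is not ≥ -51. All other constraints are satisfied.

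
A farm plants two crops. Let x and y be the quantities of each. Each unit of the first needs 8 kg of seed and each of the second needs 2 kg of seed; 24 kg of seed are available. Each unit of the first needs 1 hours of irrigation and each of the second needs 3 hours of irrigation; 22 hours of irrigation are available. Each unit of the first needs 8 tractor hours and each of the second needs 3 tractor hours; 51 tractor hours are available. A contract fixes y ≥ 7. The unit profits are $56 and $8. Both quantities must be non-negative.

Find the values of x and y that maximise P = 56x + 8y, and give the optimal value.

x = 1, y = 7, maximum P = 112

Corner points and P = 56x + 8y:
  (0, 22/3) → P = 176/3
  (0, 7) → P = 56
  (1, 7) → P = 112

At the optimal vertex, x + 3y = 22 and y = 7.
Solving simultaneously gives x = 1, y = 7.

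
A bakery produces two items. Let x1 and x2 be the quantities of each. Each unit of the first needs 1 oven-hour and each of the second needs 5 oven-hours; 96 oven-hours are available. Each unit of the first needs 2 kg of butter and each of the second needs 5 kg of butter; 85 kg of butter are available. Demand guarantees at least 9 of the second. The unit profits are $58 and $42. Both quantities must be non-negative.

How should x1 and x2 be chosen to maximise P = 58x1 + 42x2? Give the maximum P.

x1 = 20, x2 = 9, maximum P = 1538

Vertices and P = 58x1 + 42x2:
  (0, 17) → P = 714
  (0, 9) → P = 378
  (20, 9) → P = 1538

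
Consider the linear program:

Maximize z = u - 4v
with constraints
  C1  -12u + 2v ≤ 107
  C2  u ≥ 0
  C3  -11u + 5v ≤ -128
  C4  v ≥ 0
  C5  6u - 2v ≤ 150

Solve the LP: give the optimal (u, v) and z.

u = 25, v = 0, maximum z = 25

Corner points and z = u - 4v:
  (128/11, 0) → z = 128/11
  (247/4, 441/4) → z = -1517/4
  (25, 0) → z = 25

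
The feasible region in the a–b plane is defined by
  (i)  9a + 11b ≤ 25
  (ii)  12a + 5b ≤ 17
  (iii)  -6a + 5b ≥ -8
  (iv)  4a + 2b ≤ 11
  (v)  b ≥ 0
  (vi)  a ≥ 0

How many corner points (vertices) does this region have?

The feasible vertices (each the meet of two boundaries and inside every other half-plane) are:
  (62/87, 49/29)
  (0, 25/11)
  (25/18, 1/15)
  (4/3, 0)
  (0, 0)

5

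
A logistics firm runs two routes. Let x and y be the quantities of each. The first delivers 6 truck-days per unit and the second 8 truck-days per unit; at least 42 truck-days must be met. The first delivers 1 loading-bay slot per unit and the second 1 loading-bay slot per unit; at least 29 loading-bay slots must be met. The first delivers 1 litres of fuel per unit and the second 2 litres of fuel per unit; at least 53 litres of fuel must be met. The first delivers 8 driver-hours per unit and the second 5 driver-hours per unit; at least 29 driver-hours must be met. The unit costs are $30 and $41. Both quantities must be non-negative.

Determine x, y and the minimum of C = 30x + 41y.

Vertices and C = 30x + 41y:
  (0, 29) → C = 1189
  (53, 0) → C = 1590
  (5, 24) → C = 1134
The feasible region is unbounded (it extends along (0, 1), (1, 0)), but C strictly increases along every unbounded feasible direction, so there is no improving ray and the minimum is attained at a vertex.

x = 5, y = 24, minimum C = 1134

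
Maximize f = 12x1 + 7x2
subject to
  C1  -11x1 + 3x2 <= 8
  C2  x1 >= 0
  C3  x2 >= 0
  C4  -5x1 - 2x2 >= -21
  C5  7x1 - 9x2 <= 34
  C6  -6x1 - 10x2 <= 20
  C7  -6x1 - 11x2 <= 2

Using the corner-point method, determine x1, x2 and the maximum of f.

Feasible corners and f = 12x1 + 7x2:
  (0, 8/3) → f = 56/3
  (47/37, 271/37) → f = 2461/37
  (0, 0) → f = 0
  (21/5, 0) → f = 252/5

x1 = 47/37, x2 = 271/37, maximum f = 2461/37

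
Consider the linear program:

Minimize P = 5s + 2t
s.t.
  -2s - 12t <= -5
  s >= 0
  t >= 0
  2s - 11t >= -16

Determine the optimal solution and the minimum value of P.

Feasible corners and P = 5s + 2t:
  (0, 5/12) → P = 5/6
  (5/2, 0) → P = 25/2
  (0, 16/11) → P = 32/11
The feasible region is unbounded (it extends along (11, 2), (1, 0)), but P strictly increases along every unbounded feasible direction, so there is no improving ray and the minimum is attained at a vertex.

s = 0, t = 5/12, minimum P = 5/6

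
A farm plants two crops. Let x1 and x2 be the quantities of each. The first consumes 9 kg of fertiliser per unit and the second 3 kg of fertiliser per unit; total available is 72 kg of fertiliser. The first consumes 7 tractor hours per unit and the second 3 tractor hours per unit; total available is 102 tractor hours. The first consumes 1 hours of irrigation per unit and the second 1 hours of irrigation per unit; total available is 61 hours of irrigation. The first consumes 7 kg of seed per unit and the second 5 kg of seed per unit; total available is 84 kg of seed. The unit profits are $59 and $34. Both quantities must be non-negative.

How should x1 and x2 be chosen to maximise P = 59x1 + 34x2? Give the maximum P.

Vertices and P = 59x1 + 34x2:
  (0, 0) → P = 0
  (0, 84/5) → P = 2856/5
  (8, 0) → P = 472
  (9/2, 21/2) → P = 1245/2

The optimum lies where 9x1 + 3x2 = 72 and 7x1 + 5x2 = 84.
Solving simultaneously gives x1 = 9/2, x2 = 21/2.

x1 = 9/2, x2 = 21/2, maximum P = 1245/2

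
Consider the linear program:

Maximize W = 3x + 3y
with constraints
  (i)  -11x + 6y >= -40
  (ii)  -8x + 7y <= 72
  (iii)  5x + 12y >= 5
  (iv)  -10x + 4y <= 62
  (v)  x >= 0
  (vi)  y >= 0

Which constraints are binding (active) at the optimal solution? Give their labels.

(i) and (ii)

Vertices and W = 3x + 3y:
  (712/29, 1112/29) → W = 5472/29
  (40/11, 0) → W = 120/11
  (0, 72/7) → W = 216/7
  (0, 5/12) → W = 5/4
  (1, 0) → W = 3

The maximum is at (712/29, 1112/29). Substituting into each constraint, equality holds for (i) and (ii); the remaining constraints have slack.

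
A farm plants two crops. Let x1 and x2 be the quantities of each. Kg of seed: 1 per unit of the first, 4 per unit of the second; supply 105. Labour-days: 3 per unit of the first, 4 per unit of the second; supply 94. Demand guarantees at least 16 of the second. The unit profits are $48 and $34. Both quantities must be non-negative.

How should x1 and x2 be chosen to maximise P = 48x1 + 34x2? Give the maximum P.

x1 = 10, x2 = 16, maximum P = 1024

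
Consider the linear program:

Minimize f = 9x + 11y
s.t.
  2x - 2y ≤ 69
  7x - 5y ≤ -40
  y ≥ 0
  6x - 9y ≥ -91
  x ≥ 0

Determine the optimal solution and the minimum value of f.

x = 0, y = 8, minimum f = 88

The binding constraints are 7x - 5y = -40 and x = 0.
Solving simultaneously gives x = 0, y = 8.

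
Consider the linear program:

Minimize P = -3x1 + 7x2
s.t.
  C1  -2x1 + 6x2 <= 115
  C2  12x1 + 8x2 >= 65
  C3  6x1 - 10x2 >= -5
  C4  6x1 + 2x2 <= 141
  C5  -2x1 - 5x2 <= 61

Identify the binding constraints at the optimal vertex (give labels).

C4 and C5

Vertices and P = -3x1 + 7x2:
  (305/84, 75/28) → P = 55/7
  (813/44, -431/22) → P = -8473/44
  (175/9, 73/6) → P = 161/6
  (827/26, -324/13) → P = -7017/26

The minimum is at (827/26, -324/13). Substituting into each constraint, equality holds for C4 and C5; the remaining constraints have slack.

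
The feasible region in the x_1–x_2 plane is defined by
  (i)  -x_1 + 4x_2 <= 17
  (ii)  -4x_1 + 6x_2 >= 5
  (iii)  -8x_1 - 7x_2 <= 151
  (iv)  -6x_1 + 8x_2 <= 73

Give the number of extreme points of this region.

Pairwise boundary intersections that survive every other constraint:
  (41/5, 63/10)
  (-39/4, 29/16)
  (-941/76, -141/19)
  (-1719/106, -161/53)

4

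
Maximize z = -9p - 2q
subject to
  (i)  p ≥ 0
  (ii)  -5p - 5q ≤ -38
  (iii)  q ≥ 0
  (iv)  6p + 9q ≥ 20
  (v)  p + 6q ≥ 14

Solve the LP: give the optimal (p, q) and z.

Extreme points and z = -9p - 2q:
  (0, 38/5) → z = -76/5
  (158/25, 32/25) → z = -1486/25
  (14, 0) → z = -126
The feasible region is unbounded (it extends along (0, 1), (1, 0)), but z strictly decreases along every unbounded feasible direction, so there is no improving ray and the maximum is attained at a vertex.

At the optimal vertex, p = 0 and -5p - 5q = -38.
Solving simultaneously gives p = 0, q = 38/5.

p = 0, q = 38/5, maximum z = -76/5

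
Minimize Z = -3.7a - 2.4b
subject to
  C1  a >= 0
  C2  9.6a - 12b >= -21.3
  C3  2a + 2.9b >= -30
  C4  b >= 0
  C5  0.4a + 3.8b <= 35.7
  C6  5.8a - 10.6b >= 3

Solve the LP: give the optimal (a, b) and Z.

a = 89.25, b = 0, minimum Z = -330.225

Vertices and Z = -3.7a - 2.4b:
  (357/4, 0) → Z = -13209/40
  (15/29, 0) → Z = -111/58
  (89/6, 47/6) → Z = -4421/60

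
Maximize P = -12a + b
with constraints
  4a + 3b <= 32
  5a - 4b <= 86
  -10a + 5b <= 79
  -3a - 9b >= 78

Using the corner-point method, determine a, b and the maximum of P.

a = -746/15, b = -251/3, maximum P = 7697/15

Corner points and P = -12a + b:
  (-746/15, -251/3) → P = 7697/15
  (154/19, -216/19) → P = -2064/19
  (-367/35, -181/35) → P = 4223/35

At the optimal vertex, 5a - 4b = 86 and -10a + 5b = 79.
Solving simultaneously gives a = -746/15, b = -251/3.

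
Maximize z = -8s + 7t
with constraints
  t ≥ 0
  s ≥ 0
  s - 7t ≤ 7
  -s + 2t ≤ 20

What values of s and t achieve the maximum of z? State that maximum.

s = 0, t = 10, maximum z = 70

Extreme points and z = -8s + 7t:
  (0, 0) → z = 0
  (7, 0) → z = -56
  (0, 10) → z = 70
The feasible region is unbounded (it extends along (7, 1), (2, 1)), but z strictly decreases along every unbounded feasible direction, so there is no improving ray and the maximum is attained at a vertex.

The optimum lies where s = 0 and -s + 2t = 20.
Solving simultaneously gives s = 0, t = 10.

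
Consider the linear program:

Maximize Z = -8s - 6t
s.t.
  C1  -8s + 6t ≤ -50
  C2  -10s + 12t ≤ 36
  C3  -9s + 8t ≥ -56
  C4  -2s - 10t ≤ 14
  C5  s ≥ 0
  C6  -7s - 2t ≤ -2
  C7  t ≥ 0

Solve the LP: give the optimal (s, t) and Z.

s = 32/5, t = 1/5, maximum Z = -262/5

Corner points and Z = -8s - 6t:
  (68/3, 197/9) → Z = -938/3
  (32/5, 1/5) → Z = -262/5
  (240/7, 221/7) → Z = -3246/7

At the optimal vertex, -8s + 6t = -50 and -9s + 8t = -56.
Solving simultaneously gives s = 32/5, t = 1/5.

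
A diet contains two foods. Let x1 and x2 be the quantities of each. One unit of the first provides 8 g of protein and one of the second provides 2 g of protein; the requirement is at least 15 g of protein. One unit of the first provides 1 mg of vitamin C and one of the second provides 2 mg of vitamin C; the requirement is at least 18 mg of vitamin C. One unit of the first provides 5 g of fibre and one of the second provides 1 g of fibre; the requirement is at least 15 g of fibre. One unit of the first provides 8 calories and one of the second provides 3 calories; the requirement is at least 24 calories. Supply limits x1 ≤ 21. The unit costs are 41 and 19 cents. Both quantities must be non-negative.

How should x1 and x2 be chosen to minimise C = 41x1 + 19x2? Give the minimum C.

Feasible corners and C = 41x1 + 19x2:
  (0, 15) → C = 285
  (18, 0) → C = 738
  (21, 0) → C = 861
  (4/3, 25/3) → C = 213
The feasible region is unbounded (it extends along (0, 1)), but C strictly increases along every unbounded feasible direction, so there is no improving ray and the minimum is attained at a vertex.

The binding constraints are x1 + 2x2 = 18 and 5x1 + x2 = 15.
Solving simultaneously gives x1 = 4/3, x2 = 25/3.

x1 = 4/3, x2 = 25/3, minimum C = 213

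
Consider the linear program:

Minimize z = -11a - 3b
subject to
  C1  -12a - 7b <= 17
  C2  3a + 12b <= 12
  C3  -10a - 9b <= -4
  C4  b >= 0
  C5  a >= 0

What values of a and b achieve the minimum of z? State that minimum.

The binding constraints are 3a + 12b = 12 and b = 0.
Solving simultaneously gives a = 4, b = 0.

a = 4, b = 0, minimum z = -44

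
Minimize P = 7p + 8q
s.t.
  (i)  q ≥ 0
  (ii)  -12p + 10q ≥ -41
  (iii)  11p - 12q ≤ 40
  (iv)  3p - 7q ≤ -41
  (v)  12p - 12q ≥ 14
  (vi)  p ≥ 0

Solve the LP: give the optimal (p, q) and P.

Feasible corners and P = 7p + 8q:
  (697/54, 205/18) → P = 9799/54
  (44/3, 27/2) → P = 632/3
  (295/24, 89/8) → P = 4201/24

p = 295/24, q = 89/8, minimum P = 4201/24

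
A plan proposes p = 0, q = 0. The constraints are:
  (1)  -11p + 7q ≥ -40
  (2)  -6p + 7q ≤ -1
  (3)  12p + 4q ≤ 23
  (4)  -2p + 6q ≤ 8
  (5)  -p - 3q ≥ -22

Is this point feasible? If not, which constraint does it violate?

Constraint (2): -6p + 7q = 0, which is not ≤ -1. All other constraints are satisfied.

not feasible — violates (2)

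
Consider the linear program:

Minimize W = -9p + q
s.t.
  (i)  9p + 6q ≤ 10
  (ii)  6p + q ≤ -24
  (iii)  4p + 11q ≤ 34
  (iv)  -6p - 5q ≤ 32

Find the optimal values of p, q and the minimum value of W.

p = -11/3, q = -2, minimum W = 31

Vertices and W = -9p + q:
  (-149/31, 150/31) → W = 1491/31
  (-11/3, -2) → W = 31
  (-261/23, 166/23) → W = 2515/23

At the optimal vertex, 6p + q = -24 and -6p - 5q = 32.
Solving simultaneously gives p = -11/3, q = -2.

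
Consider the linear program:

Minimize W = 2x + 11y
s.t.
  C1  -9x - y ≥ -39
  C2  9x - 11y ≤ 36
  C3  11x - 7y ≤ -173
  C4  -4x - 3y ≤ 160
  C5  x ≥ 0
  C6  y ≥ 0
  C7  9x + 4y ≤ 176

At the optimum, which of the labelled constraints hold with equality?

C3 and C5

Extreme points and W = 2x + 11y:
  (50/37, 993/37) → W = 11023/37
  (0, 39) → W = 429
  (0, 173/7) → W = 1903/7

The minimum is at (0, 173/7). Substituting into each constraint, equality holds for C3 and C5; the remaining constraints have slack.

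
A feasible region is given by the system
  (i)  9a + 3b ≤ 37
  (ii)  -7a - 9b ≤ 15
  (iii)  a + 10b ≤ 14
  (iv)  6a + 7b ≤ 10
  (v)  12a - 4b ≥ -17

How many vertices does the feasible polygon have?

5

The feasible vertices (each the meet of two boundaries and inside every other half-plane) are:
  (63/10, -197/30)
  (229/45, -44/15)
  (-213/136, -61/136)
  (2/53, 74/53)
  (-57/62, 185/124)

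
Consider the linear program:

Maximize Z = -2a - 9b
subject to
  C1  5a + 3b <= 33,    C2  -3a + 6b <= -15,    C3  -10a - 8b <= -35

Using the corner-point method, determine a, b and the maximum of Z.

Extreme points and Z = -2a - 9b:
  (81/13, 8/13) → Z = -18
  (159/10, -31/2) → Z = 1077/10
  (55/14, -15/28) → Z = -85/28

The binding constraints are 5a + 3b = 33 and -10a - 8b = -35.
Solving simultaneously gives a = 159/10, b = -31/2.

a = 159/10, b = -31/2, maximum Z = 1077/10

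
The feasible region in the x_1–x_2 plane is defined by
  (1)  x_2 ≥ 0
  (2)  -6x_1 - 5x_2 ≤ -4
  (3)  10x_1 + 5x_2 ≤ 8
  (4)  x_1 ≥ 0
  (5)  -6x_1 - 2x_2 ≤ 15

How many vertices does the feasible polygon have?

Pairwise boundary intersections that survive every other constraint:
  (2/3, 0)
  (4/5, 0)
  (0, 4/5)
  (0, 8/5)

4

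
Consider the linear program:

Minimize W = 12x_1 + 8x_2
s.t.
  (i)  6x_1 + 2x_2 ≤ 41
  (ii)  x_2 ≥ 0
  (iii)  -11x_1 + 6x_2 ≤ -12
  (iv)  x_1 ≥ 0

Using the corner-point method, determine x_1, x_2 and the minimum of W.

x_1 = 12/11, x_2 = 0, minimum W = 144/11

At the optimal vertex, x_2 = 0 and -11x_1 + 6x_2 = -12.
Solving simultaneously gives x_1 = 12/11, x_2 = 0.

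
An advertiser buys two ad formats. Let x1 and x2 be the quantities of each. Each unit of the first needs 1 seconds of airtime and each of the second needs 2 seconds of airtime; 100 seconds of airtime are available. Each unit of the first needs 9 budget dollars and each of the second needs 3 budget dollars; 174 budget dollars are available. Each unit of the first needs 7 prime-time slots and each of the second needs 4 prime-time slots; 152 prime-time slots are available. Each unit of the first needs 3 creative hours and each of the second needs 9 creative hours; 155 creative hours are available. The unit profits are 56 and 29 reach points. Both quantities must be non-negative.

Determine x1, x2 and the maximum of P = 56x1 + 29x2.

Corner points and P = 56x1 + 29x2:
  (0, 0) → P = 0
  (0, 155/9) → P = 4495/9
  (58/3, 0) → P = 3248/3
  (16, 10) → P = 1186
  (44/3, 37/3) → P = 1179

At the optimal vertex, 9x1 + 3x2 = 174 and 7x1 + 4x2 = 152.
Solving simultaneously gives x1 = 16, x2 = 10.

x1 = 16, x2 = 10, maximum P = 1186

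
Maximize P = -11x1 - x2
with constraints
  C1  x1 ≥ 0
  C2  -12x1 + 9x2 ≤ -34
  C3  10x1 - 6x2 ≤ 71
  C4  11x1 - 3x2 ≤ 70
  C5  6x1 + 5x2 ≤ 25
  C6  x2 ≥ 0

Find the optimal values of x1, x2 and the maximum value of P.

Vertices and P = -11x1 - x2:
  (395/114, 16/19) → P = -4441/114
  (17/6, 0) → P = -187/6
  (25/6, 0) → P = -275/6

The optimum lies where -12x1 + 9x2 = -34 and x2 = 0.
Solving simultaneously gives x1 = 17/6, x2 = 0.

x1 = 17/6, x2 = 0, maximum P = -187/6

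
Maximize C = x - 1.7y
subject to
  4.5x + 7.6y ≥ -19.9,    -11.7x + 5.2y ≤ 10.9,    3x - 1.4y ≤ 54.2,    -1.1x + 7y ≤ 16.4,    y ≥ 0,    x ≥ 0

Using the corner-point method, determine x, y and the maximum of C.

x = 271/15, y = 0, maximum C = 271/15

Corner points and C = x - 1.7y:
  (449/3809, 17989/7618) → C = -296833/76180
  (0, 109/52) → C = -1853/520
  (2874/139, 5441/973) → C = 108683/9730
  (271/15, 0) → C = 271/15
  (0, 0) → C = 0

The binding constraints are 3x - 1.4y = 54.2 and y = 0.
Solving simultaneously gives x = 271/15, y = 0.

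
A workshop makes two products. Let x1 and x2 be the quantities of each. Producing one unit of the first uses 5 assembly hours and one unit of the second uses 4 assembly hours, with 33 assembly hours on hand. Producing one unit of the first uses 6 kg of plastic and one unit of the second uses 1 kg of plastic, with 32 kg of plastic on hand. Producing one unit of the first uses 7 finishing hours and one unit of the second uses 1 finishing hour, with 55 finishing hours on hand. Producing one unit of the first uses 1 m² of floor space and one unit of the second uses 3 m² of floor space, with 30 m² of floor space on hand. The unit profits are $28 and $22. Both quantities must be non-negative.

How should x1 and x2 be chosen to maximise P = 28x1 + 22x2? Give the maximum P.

x1 = 5, x2 = 2, maximum P = 184

The binding constraints are 5x1 + 4x2 = 33 and 6x1 + x2 = 32.
Solving simultaneously gives x1 = 5, x2 = 2.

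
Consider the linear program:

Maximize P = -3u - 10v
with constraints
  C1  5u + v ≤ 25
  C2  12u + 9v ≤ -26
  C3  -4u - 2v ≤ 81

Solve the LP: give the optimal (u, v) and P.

u = 131/6, v = -505/6, maximum P = 4657/6

Corner points and P = -3u - 10v:
  (251/33, -430/33) → P = 3547/33
  (131/6, -505/6) → P = 4657/6
  (-677/12, 217/3) → P = -6649/12

The binding constraints are 5u + v = 25 and -4u - 2v = 81.
Solving simultaneously gives u = 131/6, v = -505/6.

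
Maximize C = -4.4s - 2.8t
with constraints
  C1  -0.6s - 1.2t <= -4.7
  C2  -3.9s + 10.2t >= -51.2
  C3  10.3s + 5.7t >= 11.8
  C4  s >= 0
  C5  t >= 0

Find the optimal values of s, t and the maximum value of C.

s = 0, t = 47/12, maximum C = -329/30

Feasible corners and C = -4.4s - 2.8t:
  (0, 47/12) → C = -329/30
  (47/6, 0) → C = -517/15
  (512/39, 0) → C = -11264/195
The feasible region is unbounded (it extends along (0, 1), (34, 13)), but C strictly decreases along every unbounded feasible direction, so there is no improving ray and the maximum is attained at a vertex.

The binding constraints are -0.6s - 1.2t = -4.7 and s = 0.
Solving simultaneously gives s = 0, t = 47/12.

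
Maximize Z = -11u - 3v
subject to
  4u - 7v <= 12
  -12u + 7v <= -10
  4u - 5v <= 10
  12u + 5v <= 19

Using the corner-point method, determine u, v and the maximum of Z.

u = -1/4, v = -13/7, maximum Z = 233/28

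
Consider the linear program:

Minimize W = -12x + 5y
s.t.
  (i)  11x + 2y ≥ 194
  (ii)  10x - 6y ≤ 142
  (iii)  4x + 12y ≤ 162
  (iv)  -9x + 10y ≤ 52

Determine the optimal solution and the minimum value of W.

Corner points and W = -12x + 5y:
  (724/43, 189/43) → W = -7743/43
  (501/31, 503/62) → W = -9509/62
  (223/12, 263/36) → W = -6713/36

At the optimal vertex, 10x - 6y = 142 and 4x + 12y = 162.
Solving simultaneously gives x = 223/12, y = 263/36.

x = 223/12, y = 263/36, minimum W = -6713/36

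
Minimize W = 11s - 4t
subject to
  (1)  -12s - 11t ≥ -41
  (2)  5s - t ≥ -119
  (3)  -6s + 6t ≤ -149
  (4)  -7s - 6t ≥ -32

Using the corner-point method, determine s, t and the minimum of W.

Vertices and W = 11s - 4t:
  (1885/138, -257/23) → W = 26903/138
  (106/5, -97/5) → W = 1554/5
  (-863/24, -1459/24) → W = -1219/8
The feasible region is unbounded (it extends along (-1, -5), (6, -7)), but W strictly increases along every unbounded feasible direction, so there is no improving ray and the minimum is attained at a vertex.

s = -863/24, t = -1459/24, minimum W = -1219/8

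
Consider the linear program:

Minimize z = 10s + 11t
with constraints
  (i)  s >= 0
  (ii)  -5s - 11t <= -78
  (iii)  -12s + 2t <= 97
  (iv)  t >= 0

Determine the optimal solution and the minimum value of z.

Feasible corners and z = 10s + 11t:
  (0, 78/11) → z = 78
  (0, 97/2) → z = 1067/2
  (78/5, 0) → z = 156
The feasible region is unbounded (it extends along (1, 0), (1, 6)), but z strictly increases along every unbounded feasible direction, so there is no improving ray and the minimum is attained at a vertex.

At the optimal vertex, s = 0 and -5s - 11t = -78.
Solving simultaneously gives s = 0, t = 78/11.

s = 0, t = 78/11, minimum z = 78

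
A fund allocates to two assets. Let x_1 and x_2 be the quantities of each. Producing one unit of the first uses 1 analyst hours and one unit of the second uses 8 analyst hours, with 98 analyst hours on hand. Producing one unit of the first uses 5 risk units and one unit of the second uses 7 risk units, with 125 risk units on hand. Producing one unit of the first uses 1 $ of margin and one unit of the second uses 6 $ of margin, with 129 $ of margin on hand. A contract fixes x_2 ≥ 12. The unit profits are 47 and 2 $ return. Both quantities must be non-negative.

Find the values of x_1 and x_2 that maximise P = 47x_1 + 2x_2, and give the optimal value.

Vertices and P = 47x_1 + 2x_2:
  (0, 49/4) → P = 49/2
  (0, 12) → P = 24
  (2, 12) → P = 118

x_1 = 2, x_2 = 12, maximum P = 118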